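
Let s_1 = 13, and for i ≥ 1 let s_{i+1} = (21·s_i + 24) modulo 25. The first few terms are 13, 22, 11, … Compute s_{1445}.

Listing terms: s_1 = 13, s_2 = 22, s_3 = 11, s_4 = 5, s_5 = 4, s_6 = 8, s_7 = 17, s_8 = 6, s_9 = 0, s_{10} = 24, s_{11} = 3, s_{12} = 12, s_{13} = 1, s_{14} = 20, s_{15} = 19, s_{16} = 23, s_{17} = 7, s_{18} = 21, s_{19} = 15, s_{20} = 14, s_{21} = 18, s_{22} = 2, s_{23} = 16, s_{24} = 10, s_{25} = 9, s_{26} = 13.
Since s_{26} = s_1 = 13, the sequence is periodic with period 25.
So s_{1445} = s_{1 + ((1445-1) mod 25)} = s_{20} = 14.

14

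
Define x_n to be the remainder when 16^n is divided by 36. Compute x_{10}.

16

We have x_1 = 16, x_2 = 4, x_3 = 28, x_4 = 16.
The sequence repeats with period 3.
(10 - 1) mod 3 = 0, so x_{10} = x_1 = 16.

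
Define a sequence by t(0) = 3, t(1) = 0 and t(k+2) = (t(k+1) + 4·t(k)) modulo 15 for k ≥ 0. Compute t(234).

We have t(0) = 3, t(1) = 0, t(2) = 12, t(3) = 12, t(4) = 0, t(5) = 3, t(6) = 3, t(7) = 0.
Since (t(6), t(7)) = (t(0), t(1)) = (3, 0) (two consecutive terms determine the rest), the sequence is periodic with period 6.
(234 - 0) mod 6 = 0, so t(234) = t(0) = 3.

3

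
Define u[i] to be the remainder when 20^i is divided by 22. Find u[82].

Listing terms: u[1] = 20; u[2] = 4; u[3] = 14; u[4] = 16; u[5] = 12; u[6] = 20.
Since u[6] = u[1] = 20, the sequence is periodic with period 5.
So u[82] = u[1 + ((82-1) mod 5)] = u[2] = 4.

4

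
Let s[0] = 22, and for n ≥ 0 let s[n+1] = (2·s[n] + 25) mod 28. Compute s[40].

We have s[0] = 22, s[1] = 13, s[2] = 23, s[3] = 15, s[4] = 27, s[5] = 23.
Since s[5] = s[2] = 23, the sequence is eventually periodic: after a pre-period of length 2 it cycles with period 3.
For n ≥ 2, s[n] depends only on (n - 2) mod 3. (40 - 2) mod 3 = 2, so s[40] = s[4] = 27.

27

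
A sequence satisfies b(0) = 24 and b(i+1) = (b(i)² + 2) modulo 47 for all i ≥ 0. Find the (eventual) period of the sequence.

We have b(0) = 24,  b(1) = 14,  b(2) = 10,  b(3) = 8,  b(4) = 19,  b(5) = 34,  b(6) = 30,  b(7) = 9,  b(8) = 36,  b(9) = 29,  b(10) = 44,  b(11) = 11,  b(12) = 29.
Since b(12) = b(9) = 29, the sequence is eventually periodic: after a pre-period of length 9 it cycles with period 3.

3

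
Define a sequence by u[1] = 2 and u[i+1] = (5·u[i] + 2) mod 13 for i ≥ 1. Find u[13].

We have u[1] = 2; u[2] = 12; u[3] = 10; u[4] = 0; u[5] = 2.
The sequence repeats with period 4.
(13 - 1) mod 4 = 0, so u[13] = u[1] = 2.

2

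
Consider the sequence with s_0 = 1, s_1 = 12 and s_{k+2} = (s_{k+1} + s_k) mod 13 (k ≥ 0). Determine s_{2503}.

Computing terms: s_0 = 1,  s_1 = 12,  s_2 = 0,  s_3 = 12,  s_4 = 12,  s_5 = 11,  s_6 = 10,  s_7 = 8,  s_8 = 5,  s_9 = 0,  s_{10} = 5,  s_{11} = 5,  s_{12} = 10,  s_{13} = 2,  s_{14} = 12,  s_{15} = 1,  s_{16} = 0,  s_{17} = 1,  s_{18} = 1,  s_{19} = 2,  s_{20} = 3,  s_{21} = 5,  s_{22} = 8,  s_{23} = 0,  s_{24} = 8,  s_{25} = 8,  s_{26} = 3,  s_{27} = 11,  s_{28} = 1,  s_{29} = 12.
Since (s_{28}, s_{29}) = (s_0, s_1) = (1, 12) (two consecutive terms determine the rest), the sequence is periodic with period 28.
(2503 - 0) mod 28 = 11, so s_{2503} = s_{11} = 5.

5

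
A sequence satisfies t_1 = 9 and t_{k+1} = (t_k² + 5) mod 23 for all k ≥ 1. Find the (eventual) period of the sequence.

Computing terms: t_1 = 9, t_2 = 17, t_3 = 18, t_4 = 7, t_5 = 8, t_6 = 0, t_7 = 5, t_8 = 7.
Since t_8 = t_4 = 7, the sequence is eventually periodic: after a pre-period of length 3 it cycles with period 4.

4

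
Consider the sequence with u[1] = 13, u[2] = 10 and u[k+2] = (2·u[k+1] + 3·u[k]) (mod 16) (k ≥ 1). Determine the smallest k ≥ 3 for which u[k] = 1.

u[1] = 13, u[2] = 10, u[3] = 11, u[4] = 4, u[5] = 9, u[6] = 14, u[7] = 7, u[8] = 8, u[9] = 5, u[10] = 2, u[11] = 3, u[12] = 12, u[13] = 1, u[14] = 6, u[15] = 15, u[16] = 0, u[17] = 13, u[18] = 10.
The sequence repeats with period 16.
The value 1 first appears (with k ≥ 3) at u[13].

13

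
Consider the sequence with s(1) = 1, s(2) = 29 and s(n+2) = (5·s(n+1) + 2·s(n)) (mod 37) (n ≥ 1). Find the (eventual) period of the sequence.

36

We have s(1) = 1, s(2) = 29, s(3) = 36, s(4) = 16, s(5) = 4, s(6) = 15, s(7) = 9, s(8) = 1, s(9) = 23, s(10) = 6, s(11) = 2, s(12) = 22, s(13) = 3, s(14) = 22, s(15) = 5, s(16) = 32, s(17) = 22, s(18) = 26, s(19) = 26, s(20) = 34, s(21) = 0, s(22) = 31, s(23) = 7, s(24) = 23, s(25) = 18, s(26) = 25, s(27) = 13, s(28) = 4, s(29) = 9, s(30) = 16, s(31) = 24, s(32) = 4, s(33) = 31, s(34) = 15, s(35) = 26, s(36) = 12, s(37) = 1, s(38) = 29.
The sequence repeats with period 36.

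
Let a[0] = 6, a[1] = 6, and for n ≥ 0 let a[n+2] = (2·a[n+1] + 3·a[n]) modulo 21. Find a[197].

a[0] = 6,  a[1] = 6,  a[2] = 9,  a[3] = 15,  a[4] = 15,  a[5] = 12,  a[6] = 6,  a[7] = 6.
The sequence repeats with period 6.
So a[197] = a[0 + ((197-0) mod 6)] = a[5] = 12.

12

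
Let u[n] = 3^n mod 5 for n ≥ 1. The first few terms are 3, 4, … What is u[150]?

We have u[1] = 3,  u[2] = 4,  u[3] = 2,  u[4] = 1,  u[5] = 3.
The sequence repeats with period 4.
So u[150] = u[1 + ((150-1) mod 4)] = u[2] = 4.

4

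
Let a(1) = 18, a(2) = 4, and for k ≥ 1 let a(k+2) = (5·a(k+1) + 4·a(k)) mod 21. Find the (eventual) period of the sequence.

48

Listing terms: a(1) = 18; a(2) = 4; a(3) = 8; a(4) = 14; a(5) = 18; a(6) = 20; a(7) = 4; a(8) = 16; a(9) = 12; a(10) = 19; a(11) = 17; a(12) = 14; a(13) = 12; a(14) = 11; a(15) = 19; a(16) = 13; a(17) = 15; a(18) = 1; a(19) = 2; a(20) = 14; a(21) = 15; a(22) = 5; a(23) = 1; a(24) = 4; a(25) = 3; a(26) = 10; a(27) = 20; a(28) = 14; a(29) = 3; a(30) = 8; a(31) = 10; a(32) = 19; a(33) = 9; a(34) = 16; a(35) = 11; a(36) = 14; a(37) = 9; a(38) = 17; a(39) = 16; a(40) = 1; a(41) = 6; a(42) = 13; a(43) = 5; a(44) = 14; a(45) = 6; a(46) = 2; a(47) = 13; a(48) = 10; a(49) = 18; a(50) = 4.
Since (a(49), a(50)) = (a(1), a(2)) = (18, 4) (two consecutive terms determine the rest), the sequence is periodic with period 48.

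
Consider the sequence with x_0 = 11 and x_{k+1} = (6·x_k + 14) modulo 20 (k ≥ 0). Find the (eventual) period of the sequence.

Listing terms: x_0 = 11, x_1 = 0, x_2 = 14, x_3 = 18, x_4 = 2, x_5 = 6, x_6 = 10, x_7 = 14.
Since x_7 = x_2 = 14, the sequence is eventually periodic: after a pre-period of length 2 it cycles with period 5.

5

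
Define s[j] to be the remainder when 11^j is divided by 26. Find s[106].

Listing terms: s[1] = 11,  s[2] = 17,  s[3] = 5,  s[4] = 3,  s[5] = 7,  s[6] = 25,  s[7] = 15,  s[8] = 9,  s[9] = 21,  s[10] = 23,  s[11] = 19,  s[12] = 1,  s[13] = 11.
Since s[13] = s[1] = 11, the sequence is periodic with period 12.
(106 - 1) mod 12 = 9, so s[106] = s[10] = 23.

23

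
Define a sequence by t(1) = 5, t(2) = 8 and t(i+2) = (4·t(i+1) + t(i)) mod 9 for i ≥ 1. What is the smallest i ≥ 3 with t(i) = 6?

8

Listing terms: t(1) = 5,  t(2) = 8,  t(3) = 1,  t(4) = 3,  t(5) = 4,  t(6) = 1,  t(7) = 8,  t(8) = 6,  t(9) = 5,  t(10) = 8.
The sequence repeats with period 8.
The value 6 first appears (with i ≥ 3) at t(8).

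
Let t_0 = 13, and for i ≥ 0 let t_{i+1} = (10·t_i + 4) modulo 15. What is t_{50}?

9

Listing terms: t_0 = 13,  t_1 = 14,  t_2 = 9,  t_3 = 4,  t_4 = 14.
Since t_4 = t_1 = 14, the sequence is eventually periodic: after a pre-period of length 1 it cycles with period 3.
For i ≥ 1, t_i depends only on (i - 1) mod 3. (50 - 1) mod 3 = 1, so t_{50} = t_2 = 9.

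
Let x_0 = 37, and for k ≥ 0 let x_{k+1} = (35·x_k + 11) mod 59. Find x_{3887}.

We have x_0 = 37, x_1 = 8, x_2 = 55, x_3 = 48, x_4 = 39, x_5 = 19, x_6 = 27, x_7 = 12, x_8 = 18, x_9 = 51, x_{10} = 26, x_{11} = 36, x_{12} = 32, x_{13} = 10, x_{14} = 7, x_{15} = 20, x_{16} = 3, x_{17} = 57, x_{18} = 0, x_{19} = 11, x_{20} = 42, x_{21} = 6, x_{22} = 44, x_{23} = 17, x_{24} = 16, x_{25} = 40, x_{26} = 54, x_{27} = 13, x_{28} = 53, x_{29} = 37.
Since x_{29} = x_0 = 37, the sequence is periodic with period 29.
So x_{3887} = x_{0 + ((3887-0) mod 29)} = x_1 = 8.

8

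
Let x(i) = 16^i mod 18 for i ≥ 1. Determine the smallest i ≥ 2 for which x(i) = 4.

2

x(1) = 16,  x(2) = 4,  x(3) = 10,  x(4) = 16.
The sequence repeats with period 3.
The value 4 first appears (with i ≥ 2) at x(2).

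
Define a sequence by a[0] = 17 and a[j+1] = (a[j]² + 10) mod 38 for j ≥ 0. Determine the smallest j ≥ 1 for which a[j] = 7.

Computing terms: a[0] = 17; a[1] = 33; a[2] = 35; a[3] = 19; a[4] = 29; a[5] = 15; a[6] = 7; a[7] = 21; a[8] = 33.
Since a[8] = a[1] = 33, the sequence is eventually periodic: after a pre-period of length 1 it cycles with period 7.
The value 7 first appears (with j ≥ 1) at a[6].

6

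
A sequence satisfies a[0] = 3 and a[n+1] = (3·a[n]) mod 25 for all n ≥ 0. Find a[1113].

19

Listing terms: a[0] = 3,  a[1] = 9,  a[2] = 2,  a[3] = 6,  a[4] = 18,  a[5] = 4,  a[6] = 12,  a[7] = 11,  a[8] = 8,  a[9] = 24,  a[10] = 22,  a[11] = 16,  a[12] = 23,  a[13] = 19,  a[14] = 7,  a[15] = 21,  a[16] = 13,  a[17] = 14,  a[18] = 17,  a[19] = 1,  a[20] = 3.
Since a[20] = a[0] = 3, the sequence is periodic with period 20.
So a[1113] = a[0 + ((1113-0) mod 20)] = a[13] = 19.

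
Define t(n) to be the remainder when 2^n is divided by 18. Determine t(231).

We have t(1) = 2, t(2) = 4, t(3) = 8, t(4) = 16, t(5) = 14, t(6) = 10, t(7) = 2.
Since t(7) = t(1) = 2, the sequence is periodic with period 6.
So t(231) = t(1 + ((231-1) mod 6)) = t(3) = 8.

8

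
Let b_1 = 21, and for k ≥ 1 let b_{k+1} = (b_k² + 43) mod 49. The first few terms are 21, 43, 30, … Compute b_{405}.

Listing terms: b_1 = 21; b_2 = 43; b_3 = 30; b_4 = 12; b_5 = 40; b_6 = 26; b_7 = 33; b_8 = 5; b_9 = 19; b_{10} = 12.
Since b_{10} = b_4 = 12, the sequence is eventually periodic: after a pre-period of length 3 it cycles with period 6.
For k ≥ 4, b_k depends only on (k - 4) mod 6. (405 - 4) mod 6 = 5, so b_{405} = b_9 = 19.

19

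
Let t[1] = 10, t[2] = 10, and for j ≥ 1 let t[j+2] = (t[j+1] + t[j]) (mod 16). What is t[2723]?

t[1] = 10, t[2] = 10, t[3] = 4, t[4] = 14, t[5] = 2, t[6] = 0, t[7] = 2, t[8] = 2, t[9] = 4, t[10] = 6, t[11] = 10, t[12] = 0, t[13] = 10, t[14] = 10.
The sequence repeats with period 12.
So t[2723] = t[1 + ((2723-1) mod 12)] = t[11] = 10.

10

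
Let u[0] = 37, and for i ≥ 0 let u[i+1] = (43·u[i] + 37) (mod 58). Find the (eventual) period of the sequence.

Listing terms: u[0] = 37,  u[1] = 4,  u[2] = 35,  u[3] = 34,  u[4] = 49,  u[5] = 56,  u[6] = 9,  u[7] = 18,  u[8] = 57,  u[9] = 52,  u[10] = 11,  u[11] = 46,  u[12] = 43,  u[13] = 30,  u[14] = 51,  u[15] = 26,  u[16] = 53,  u[17] = 54,  u[18] = 39,  u[19] = 32,  u[20] = 21,  u[21] = 12,  u[22] = 31,  u[23] = 36,  u[24] = 19,  u[25] = 42,  u[26] = 45,  u[27] = 0,  u[28] = 37.
The sequence repeats with period 28.

28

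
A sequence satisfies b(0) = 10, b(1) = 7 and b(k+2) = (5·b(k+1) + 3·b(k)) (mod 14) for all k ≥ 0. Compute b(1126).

Computing terms: b(0) = 10,  b(1) = 7,  b(2) = 9,  b(3) = 10,  b(4) = 7.
The sequence repeats with period 3.
(1126 - 0) mod 3 = 1, so b(1126) = b(1) = 7.

7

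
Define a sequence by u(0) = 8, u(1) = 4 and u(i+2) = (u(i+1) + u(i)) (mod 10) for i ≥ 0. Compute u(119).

6

u(0) = 8; u(1) = 4; u(2) = 2; u(3) = 6; u(4) = 8; u(5) = 4.
Since (u(4), u(5)) = (u(0), u(1)) = (8, 4) (two consecutive terms determine the rest), the sequence is periodic with period 4.
(119 - 0) mod 4 = 3, so u(119) = u(3) = 6.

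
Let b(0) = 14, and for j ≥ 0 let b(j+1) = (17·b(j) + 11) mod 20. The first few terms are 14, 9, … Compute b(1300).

14

We have b(0) = 14; b(1) = 9; b(2) = 4; b(3) = 19; b(4) = 14.
The sequence repeats with period 4.
(1300 - 0) mod 4 = 0, so b(1300) = b(0) = 14.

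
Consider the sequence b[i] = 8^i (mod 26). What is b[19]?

We have b[0] = 1,  b[1] = 8,  b[2] = 12,  b[3] = 18,  b[4] = 14,  b[5] = 8.
Since b[5] = b[1] = 8, the sequence is eventually periodic: after a pre-period of length 1 it cycles with period 4.
For i ≥ 1, b[i] depends only on (i - 1) mod 4. (19 - 1) mod 4 = 2, so b[19] = b[3] = 18.

18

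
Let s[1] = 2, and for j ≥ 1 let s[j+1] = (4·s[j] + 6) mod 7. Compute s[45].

Listing terms: s[1] = 2, s[2] = 0, s[3] = 6, s[4] = 2.
The sequence repeats with period 3.
(45 - 1) mod 3 = 2, so s[45] = s[3] = 6.

6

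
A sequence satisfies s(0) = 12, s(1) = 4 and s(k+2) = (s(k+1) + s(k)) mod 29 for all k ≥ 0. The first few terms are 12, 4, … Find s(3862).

20

s(0) = 12; s(1) = 4; s(2) = 16; s(3) = 20; s(4) = 7; s(5) = 27; s(6) = 5; s(7) = 3; s(8) = 8; s(9) = 11; s(10) = 19; s(11) = 1; s(12) = 20; s(13) = 21; s(14) = 12; s(15) = 4.
The sequence repeats with period 14.
(3862 - 0) mod 14 = 12, so s(3862) = s(12) = 20.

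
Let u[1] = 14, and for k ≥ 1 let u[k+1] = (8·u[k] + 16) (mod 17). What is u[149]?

Computing terms: u[1] = 14; u[2] = 9; u[3] = 3; u[4] = 6; u[5] = 13; u[6] = 1; u[7] = 7; u[8] = 4; u[9] = 14.
Since u[9] = u[1] = 14, the sequence is periodic with period 8.
(149 - 1) mod 8 = 4, so u[149] = u[5] = 13.

13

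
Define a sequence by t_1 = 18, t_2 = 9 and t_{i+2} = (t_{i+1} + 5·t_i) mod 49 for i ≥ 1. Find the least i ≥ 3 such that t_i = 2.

5

We have t_1 = 18,  t_2 = 9,  t_3 = 1,  t_4 = 46,  t_5 = 2,  t_6 = 36,  t_7 = 46,  t_8 = 30,  t_9 = 15,  t_{10} = 18,  t_{11} = 44,  t_{12} = 36,  t_{13} = 11,  t_{14} = 44,  t_{15} = 1,  t_{16} = 25,  t_{17} = 30,  t_{18} = 8,  t_{19} = 11,  t_{20} = 2,  t_{21} = 8,  t_{22} = 18,  t_{23} = 9.
The sequence repeats with period 21.
The value 2 first appears (with i ≥ 3) at t_5.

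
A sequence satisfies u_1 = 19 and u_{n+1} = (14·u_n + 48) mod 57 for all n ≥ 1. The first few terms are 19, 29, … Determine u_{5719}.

34

We have u_1 = 19; u_2 = 29; u_3 = 55; u_4 = 20; u_5 = 43; u_6 = 23; u_7 = 28; u_8 = 41; u_9 = 52; u_{10} = 35; u_{11} = 25; u_{12} = 56; u_{13} = 34; u_{14} = 11; u_{15} = 31; u_{16} = 26; u_{17} = 13; u_{18} = 2; u_{19} = 19.
Since u_{19} = u_1 = 19, the sequence is periodic with period 18.
(5719 - 1) mod 18 = 12, so u_{5719} = u_{13} = 34.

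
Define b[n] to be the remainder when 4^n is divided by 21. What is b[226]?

Computing terms: b[1] = 4, b[2] = 16, b[3] = 1, b[4] = 4.
Since b[4] = b[1] = 4, the sequence is periodic with period 3.
(226 - 1) mod 3 = 0, so b[226] = b[1] = 4.

4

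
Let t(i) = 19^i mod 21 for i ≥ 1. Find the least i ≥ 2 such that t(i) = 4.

2

t(1) = 19,  t(2) = 4,  t(3) = 13,  t(4) = 16,  t(5) = 10,  t(6) = 1,  t(7) = 19.
The sequence repeats with period 6.
The value 4 first appears (with i ≥ 2) at t(2).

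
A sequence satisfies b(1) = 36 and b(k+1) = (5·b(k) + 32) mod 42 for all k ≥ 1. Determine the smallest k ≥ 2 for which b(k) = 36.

Computing terms: b(1) = 36, b(2) = 2, b(3) = 0, b(4) = 32, b(5) = 24, b(6) = 26, b(7) = 36.
The sequence repeats with period 6.
The value 36 next appears (with k ≥ 2) at b(7).

7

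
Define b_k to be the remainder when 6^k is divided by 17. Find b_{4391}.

We have b_0 = 1,  b_1 = 6,  b_2 = 2,  b_3 = 12,  b_4 = 4,  b_5 = 7,  b_6 = 8,  b_7 = 14,  b_8 = 16,  b_9 = 11,  b_{10} = 15,  b_{11} = 5,  b_{12} = 13,  b_{13} = 10,  b_{14} = 9,  b_{15} = 3,  b_{16} = 1.
Since b_{16} = b_0 = 1, the sequence is periodic with period 16.
So b_{4391} = b_{0 + ((4391-0) mod 16)} = b_7 = 14.

14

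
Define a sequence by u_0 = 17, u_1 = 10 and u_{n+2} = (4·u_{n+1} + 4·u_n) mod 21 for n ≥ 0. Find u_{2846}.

3

We have u_0 = 17; u_1 = 10; u_2 = 3; u_3 = 10; u_4 = 10; u_5 = 17; u_6 = 3; u_7 = 17; u_8 = 17; u_9 = 10.
Since (u_8, u_9) = (u_0, u_1) = (17, 10) (two consecutive terms determine the rest), the sequence is periodic with period 8.
So u_{2846} = u_{0 + ((2846-0) mod 8)} = u_6 = 3.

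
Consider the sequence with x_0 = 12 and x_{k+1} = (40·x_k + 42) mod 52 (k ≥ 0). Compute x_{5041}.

We have x_0 = 12,  x_1 = 2,  x_2 = 18,  x_3 = 34,  x_4 = 50,  x_5 = 14,  x_6 = 30,  x_7 = 46,  x_8 = 10,  x_9 = 26,  x_{10} = 42,  x_{11} = 6,  x_{12} = 22,  x_{13} = 38,  x_{14} = 2.
Since x_{14} = x_1 = 2, the sequence is eventually periodic: after a pre-period of length 1 it cycles with period 13.
For k ≥ 1, x_k depends only on (k - 1) mod 13. (5041 - 1) mod 13 = 9, so x_{5041} = x_{10} = 42.

42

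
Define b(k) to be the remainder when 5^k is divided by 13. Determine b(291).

8

b(1) = 5,  b(2) = 12,  b(3) = 8,  b(4) = 1,  b(5) = 5.
Since b(5) = b(1) = 5, the sequence is periodic with period 4.
So b(291) = b(1 + ((291-1) mod 4)) = b(3) = 8.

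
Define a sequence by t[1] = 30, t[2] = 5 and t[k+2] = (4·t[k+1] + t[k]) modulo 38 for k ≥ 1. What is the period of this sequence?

6

We have t[1] = 30,  t[2] = 5,  t[3] = 12,  t[4] = 15,  t[5] = 34,  t[6] = 37,  t[7] = 30,  t[8] = 5.
Since (t[7], t[8]) = (t[1], t[2]) = (30, 5) (two consecutive terms determine the rest), the sequence is periodic with period 6.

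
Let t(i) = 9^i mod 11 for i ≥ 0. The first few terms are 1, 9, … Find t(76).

9

Computing terms: t(0) = 1,  t(1) = 9,  t(2) = 4,  t(3) = 3,  t(4) = 5,  t(5) = 1.
Since t(5) = t(0) = 1, the sequence is periodic with period 5.
So t(76) = t(0 + ((76-0) mod 5)) = t(1) = 9.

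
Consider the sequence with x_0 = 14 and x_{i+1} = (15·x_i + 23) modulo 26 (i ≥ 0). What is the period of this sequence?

Listing terms: x_0 = 14,  x_1 = 25,  x_2 = 8,  x_3 = 13,  x_4 = 10,  x_5 = 17,  x_6 = 18,  x_7 = 7,  x_8 = 24,  x_9 = 19,  x_{10} = 22,  x_{11} = 15,  x_{12} = 14.
The sequence repeats with period 12.

12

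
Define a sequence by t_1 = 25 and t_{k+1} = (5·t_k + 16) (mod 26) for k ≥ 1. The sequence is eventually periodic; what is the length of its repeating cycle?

4

t_1 = 25; t_2 = 11; t_3 = 19; t_4 = 7; t_5 = 25.
The sequence repeats with period 4.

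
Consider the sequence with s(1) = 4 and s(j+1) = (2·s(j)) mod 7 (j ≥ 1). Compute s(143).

1

We have s(1) = 4, s(2) = 1, s(3) = 2, s(4) = 4.
The sequence repeats with period 3.
So s(143) = s(1 + ((143-1) mod 3)) = s(2) = 1.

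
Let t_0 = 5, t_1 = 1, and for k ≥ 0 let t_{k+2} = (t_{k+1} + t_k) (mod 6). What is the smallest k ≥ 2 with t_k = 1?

3

t_0 = 5, t_1 = 1, t_2 = 0, t_3 = 1, t_4 = 1, t_5 = 2, t_6 = 3, t_7 = 5, t_8 = 2, t_9 = 1, t_{10} = 3, t_{11} = 4, t_{12} = 1, t_{13} = 5, t_{14} = 0, t_{15} = 5, t_{16} = 5, t_{17} = 4, t_{18} = 3, t_{19} = 1, t_{20} = 4, t_{21} = 5, t_{22} = 3, t_{23} = 2, t_{24} = 5, t_{25} = 1.
Since (t_{24}, t_{25}) = (t_0, t_1) = (5, 1) (two consecutive terms determine the rest), the sequence is periodic with period 24.
The value 1 first appears (with k ≥ 2) at t_3.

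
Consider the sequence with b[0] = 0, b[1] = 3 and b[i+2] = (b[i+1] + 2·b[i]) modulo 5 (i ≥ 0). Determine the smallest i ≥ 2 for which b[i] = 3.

Computing terms: b[0] = 0,  b[1] = 3,  b[2] = 3,  b[3] = 4,  b[4] = 0,  b[5] = 3.
The sequence repeats with period 4.
The value 3 first appears (with i ≥ 2) at b[2].

2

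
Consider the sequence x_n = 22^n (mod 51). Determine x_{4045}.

Computing terms: x_0 = 1,  x_1 = 22,  x_2 = 25,  x_3 = 40,  x_4 = 13,  x_5 = 31,  x_6 = 19,  x_7 = 10,  x_8 = 16,  x_9 = 46,  x_{10} = 43,  x_{11} = 28,  x_{12} = 4,  x_{13} = 37,  x_{14} = 49,  x_{15} = 7,  x_{16} = 1.
The sequence repeats with period 16.
So x_{4045} = x_{0 + ((4045-0) mod 16)} = x_{13} = 37.

37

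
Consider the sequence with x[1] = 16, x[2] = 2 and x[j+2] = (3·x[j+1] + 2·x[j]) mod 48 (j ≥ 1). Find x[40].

We have x[1] = 16, x[2] = 2, x[3] = 38, x[4] = 22, x[5] = 46, x[6] = 38, x[7] = 14, x[8] = 22, x[9] = 46.
Since (x[8], x[9]) = (x[4], x[5]) = (22, 46) (two consecutive terms determine the rest), the sequence is eventually periodic: after a pre-period of length 3 it cycles with period 4.
For j ≥ 4, x[j] depends only on (j - 4) mod 4. (40 - 4) mod 4 = 0, so x[40] = x[4] = 22.

22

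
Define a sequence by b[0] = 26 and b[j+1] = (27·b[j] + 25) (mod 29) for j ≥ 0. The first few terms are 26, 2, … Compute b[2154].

20

Listing terms: b[0] = 26, b[1] = 2, b[2] = 21, b[3] = 12, b[4] = 1, b[5] = 23, b[6] = 8, b[7] = 9, b[8] = 7, b[9] = 11, b[10] = 3, b[11] = 19, b[12] = 16, b[13] = 22, b[14] = 10, b[15] = 5, b[16] = 15, b[17] = 24, b[18] = 6, b[19] = 13, b[20] = 28, b[21] = 27, b[22] = 0, b[23] = 25, b[24] = 4, b[25] = 17, b[26] = 20, b[27] = 14, b[28] = 26.
Since b[28] = b[0] = 26, the sequence is periodic with period 28.
(2154 - 0) mod 28 = 26, so b[2154] = b[26] = 20.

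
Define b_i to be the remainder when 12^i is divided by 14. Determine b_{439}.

Computing terms: b_0 = 1, b_1 = 12, b_2 = 4, b_3 = 6, b_4 = 2, b_5 = 10, b_6 = 8, b_7 = 12.
Since b_7 = b_1 = 12, the sequence is eventually periodic: after a pre-period of length 1 it cycles with period 6.
For i ≥ 1, b_i depends only on (i - 1) mod 6. (439 - 1) mod 6 = 0, so b_{439} = b_1 = 12.

12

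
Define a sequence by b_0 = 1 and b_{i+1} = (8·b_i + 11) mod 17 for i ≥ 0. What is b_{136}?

1

We have b_0 = 1,  b_1 = 2,  b_2 = 10,  b_3 = 6,  b_4 = 8,  b_5 = 7,  b_6 = 16,  b_7 = 3,  b_8 = 1.
The sequence repeats with period 8.
(136 - 0) mod 8 = 0, so b_{136} = b_0 = 1.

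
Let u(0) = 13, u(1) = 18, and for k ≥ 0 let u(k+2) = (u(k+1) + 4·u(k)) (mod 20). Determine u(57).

2

We have u(0) = 13, u(1) = 18, u(2) = 10, u(3) = 2, u(4) = 2, u(5) = 10, u(6) = 18, u(7) = 18, u(8) = 10.
Since (u(7), u(8)) = (u(1), u(2)) = (18, 10) (two consecutive terms determine the rest), the sequence is eventually periodic: after a pre-period of length 1 it cycles with period 6.
For k ≥ 1, u(k) depends only on (k - 1) mod 6. (57 - 1) mod 6 = 2, so u(57) = u(3) = 2.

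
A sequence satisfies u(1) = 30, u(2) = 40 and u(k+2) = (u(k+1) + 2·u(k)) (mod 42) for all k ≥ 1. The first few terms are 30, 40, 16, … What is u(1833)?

Listing terms: u(1) = 30, u(2) = 40, u(3) = 16, u(4) = 12, u(5) = 2, u(6) = 26, u(7) = 30, u(8) = 40.
The sequence repeats with period 6.
(1833 - 1) mod 6 = 2, so u(1833) = u(3) = 16.

16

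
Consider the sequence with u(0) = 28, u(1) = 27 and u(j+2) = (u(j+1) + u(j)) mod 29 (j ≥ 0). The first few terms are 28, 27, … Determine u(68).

We have u(0) = 28, u(1) = 27, u(2) = 26, u(3) = 24, u(4) = 21, u(5) = 16, u(6) = 8, u(7) = 24, u(8) = 3, u(9) = 27, u(10) = 1, u(11) = 28, u(12) = 0, u(13) = 28, u(14) = 28, u(15) = 27.
Since (u(14), u(15)) = (u(0), u(1)) = (28, 27) (two consecutive terms determine the rest), the sequence is periodic with period 14.
(68 - 0) mod 14 = 12, so u(68) = u(12) = 0.

0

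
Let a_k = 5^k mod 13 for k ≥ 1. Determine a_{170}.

12

We have a_1 = 5,  a_2 = 12,  a_3 = 8,  a_4 = 1,  a_5 = 5.
Since a_5 = a_1 = 5, the sequence is periodic with period 4.
So a_{170} = a_{1 + ((170-1) mod 4)} = a_2 = 12.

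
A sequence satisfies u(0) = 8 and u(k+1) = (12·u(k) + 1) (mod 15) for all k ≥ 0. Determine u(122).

u(0) = 8; u(1) = 7; u(2) = 10; u(3) = 1; u(4) = 13; u(5) = 7.
Since u(5) = u(1) = 7, the sequence is eventually periodic: after a pre-period of length 1 it cycles with period 4.
For k ≥ 1, u(k) depends only on (k - 1) mod 4. (122 - 1) mod 4 = 1, so u(122) = u(2) = 10.

10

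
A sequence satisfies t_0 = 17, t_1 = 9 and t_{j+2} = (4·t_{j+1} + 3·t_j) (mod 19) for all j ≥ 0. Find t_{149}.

t_0 = 17,  t_1 = 9,  t_2 = 11,  t_3 = 14,  t_4 = 13,  t_5 = 18,  t_6 = 16,  t_7 = 4,  t_8 = 7,  t_9 = 2,  t_{10} = 10,  t_{11} = 8,  t_{12} = 5,  t_{13} = 6,  t_{14} = 1,  t_{15} = 3,  t_{16} = 15,  t_{17} = 12,  t_{18} = 17,  t_{19} = 9.
The sequence repeats with period 18.
So t_{149} = t_{0 + ((149-0) mod 18)} = t_5 = 18.

18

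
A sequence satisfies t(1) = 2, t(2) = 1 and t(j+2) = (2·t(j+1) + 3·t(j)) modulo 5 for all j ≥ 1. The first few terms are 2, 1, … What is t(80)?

4

t(1) = 2, t(2) = 1, t(3) = 3, t(4) = 4, t(5) = 2, t(6) = 1.
The sequence repeats with period 4.
So t(80) = t(1 + ((80-1) mod 4)) = t(4) = 4.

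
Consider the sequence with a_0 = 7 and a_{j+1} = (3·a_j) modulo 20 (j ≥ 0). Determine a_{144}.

a_0 = 7, a_1 = 1, a_2 = 3, a_3 = 9, a_4 = 7.
Since a_4 = a_0 = 7, the sequence is periodic with period 4.
(144 - 0) mod 4 = 0, so a_{144} = a_0 = 7.

7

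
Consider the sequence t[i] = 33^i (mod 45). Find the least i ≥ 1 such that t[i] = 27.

3

We have t[0] = 1,  t[1] = 33,  t[2] = 9,  t[3] = 27,  t[4] = 36,  t[5] = 18,  t[6] = 9.
Since t[6] = t[2] = 9, the sequence is eventually periodic: after a pre-period of length 2 it cycles with period 4.
The value 27 first appears (with i ≥ 1) at t[3].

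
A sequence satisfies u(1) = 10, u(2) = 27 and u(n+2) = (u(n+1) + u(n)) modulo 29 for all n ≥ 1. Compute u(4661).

Listing terms: u(1) = 10, u(2) = 27, u(3) = 8, u(4) = 6, u(5) = 14, u(6) = 20, u(7) = 5, u(8) = 25, u(9) = 1, u(10) = 26, u(11) = 27, u(12) = 24, u(13) = 22, u(14) = 17, u(15) = 10, u(16) = 27.
Since (u(15), u(16)) = (u(1), u(2)) = (10, 27) (two consecutive terms determine the rest), the sequence is periodic with period 14.
So u(4661) = u(1 + ((4661-1) mod 14)) = u(13) = 22.

22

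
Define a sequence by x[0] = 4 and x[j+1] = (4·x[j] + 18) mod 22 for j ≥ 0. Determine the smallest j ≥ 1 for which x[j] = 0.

x[0] = 4; x[1] = 12; x[2] = 0; x[3] = 18; x[4] = 2; x[5] = 4.
The sequence repeats with period 5.
The value 0 first appears (with j ≥ 1) at x[2].

2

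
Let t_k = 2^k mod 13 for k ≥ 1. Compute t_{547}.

t_1 = 2, t_2 = 4, t_3 = 8, t_4 = 3, t_5 = 6, t_6 = 12, t_7 = 11, t_8 = 9, t_9 = 5, t_{10} = 10, t_{11} = 7, t_{12} = 1, t_{13} = 2.
Since t_{13} = t_1 = 2, the sequence is periodic with period 12.
(547 - 1) mod 12 = 6, so t_{547} = t_7 = 11.

11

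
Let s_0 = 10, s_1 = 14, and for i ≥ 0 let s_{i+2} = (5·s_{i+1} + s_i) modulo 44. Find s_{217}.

14

s_0 = 10, s_1 = 14, s_2 = 36, s_3 = 18, s_4 = 38, s_5 = 32, s_6 = 22, s_7 = 10, s_8 = 28, s_9 = 18, s_{10} = 30, s_{11} = 36, s_{12} = 34, s_{13} = 30, s_{14} = 8, s_{15} = 26, s_{16} = 6, s_{17} = 12, s_{18} = 22, s_{19} = 34, s_{20} = 16, s_{21} = 26, s_{22} = 14, s_{23} = 8, s_{24} = 10, s_{25} = 14.
The sequence repeats with period 24.
So s_{217} = s_{0 + ((217-0) mod 24)} = s_1 = 14.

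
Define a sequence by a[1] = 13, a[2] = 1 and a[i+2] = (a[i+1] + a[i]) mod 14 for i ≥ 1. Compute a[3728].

9

Computing terms: a[1] = 13, a[2] = 1, a[3] = 0, a[4] = 1, a[5] = 1, a[6] = 2, a[7] = 3, a[8] = 5, a[9] = 8, a[10] = 13, a[11] = 7, a[12] = 6, a[13] = 13, a[14] = 5, a[15] = 4, a[16] = 9, a[17] = 13, a[18] = 8, a[19] = 7, a[20] = 1, a[21] = 8, a[22] = 9, a[23] = 3, a[24] = 12, a[25] = 1, a[26] = 13, a[27] = 0, a[28] = 13, a[29] = 13, a[30] = 12, a[31] = 11, a[32] = 9, a[33] = 6, a[34] = 1, a[35] = 7, a[36] = 8, a[37] = 1, a[38] = 9, a[39] = 10, a[40] = 5, a[41] = 1, a[42] = 6, a[43] = 7, a[44] = 13, a[45] = 6, a[46] = 5, a[47] = 11, a[48] = 2, a[49] = 13, a[50] = 1.
Since (a[49], a[50]) = (a[1], a[2]) = (13, 1) (two consecutive terms determine the rest), the sequence is periodic with period 48.
(3728 - 1) mod 48 = 31, so a[3728] = a[32] = 9.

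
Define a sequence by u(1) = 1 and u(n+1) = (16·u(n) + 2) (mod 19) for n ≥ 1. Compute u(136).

We have u(1) = 1, u(2) = 18, u(3) = 5, u(4) = 6, u(5) = 3, u(6) = 12, u(7) = 4, u(8) = 9, u(9) = 13, u(10) = 1.
Since u(10) = u(1) = 1, the sequence is periodic with period 9.
(136 - 1) mod 9 = 0, so u(136) = u(1) = 1.

1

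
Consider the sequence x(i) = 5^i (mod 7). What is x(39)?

6

Listing terms: x(0) = 1,  x(1) = 5,  x(2) = 4,  x(3) = 6,  x(4) = 2,  x(5) = 3,  x(6) = 1.
The sequence repeats with period 6.
(39 - 0) mod 6 = 3, so x(39) = x(3) = 6.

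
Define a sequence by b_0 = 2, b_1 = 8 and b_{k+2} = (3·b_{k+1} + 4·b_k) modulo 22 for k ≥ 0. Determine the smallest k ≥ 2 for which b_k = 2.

5

Listing terms: b_0 = 2; b_1 = 8; b_2 = 10; b_3 = 18; b_4 = 6; b_5 = 2; b_6 = 8.
Since (b_5, b_6) = (b_0, b_1) = (2, 8) (two consecutive terms determine the rest), the sequence is periodic with period 5.
The value 2 next appears (with k ≥ 2) at b_5.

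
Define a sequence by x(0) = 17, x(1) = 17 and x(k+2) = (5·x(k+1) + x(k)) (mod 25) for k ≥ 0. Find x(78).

7

x(0) = 17; x(1) = 17; x(2) = 2; x(3) = 2; x(4) = 12; x(5) = 12; x(6) = 22; x(7) = 22; x(8) = 7; x(9) = 7; x(10) = 17; x(11) = 17.
Since (x(10), x(11)) = (x(0), x(1)) = (17, 17) (two consecutive terms determine the rest), the sequence is periodic with period 10.
(78 - 0) mod 10 = 8, so x(78) = x(8) = 7.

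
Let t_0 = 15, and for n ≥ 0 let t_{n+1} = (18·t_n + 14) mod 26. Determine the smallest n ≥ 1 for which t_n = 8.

3

Listing terms: t_0 = 15, t_1 = 24, t_2 = 4, t_3 = 8, t_4 = 2, t_5 = 24.
Since t_5 = t_1 = 24, the sequence is eventually periodic: after a pre-period of length 1 it cycles with period 4.
The value 8 first appears (with n ≥ 1) at t_3.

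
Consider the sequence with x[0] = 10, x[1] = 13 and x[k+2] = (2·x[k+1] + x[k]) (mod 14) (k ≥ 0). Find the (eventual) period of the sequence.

6

Computing terms: x[0] = 10,  x[1] = 13,  x[2] = 8,  x[3] = 1,  x[4] = 10,  x[5] = 7,  x[6] = 10,  x[7] = 13.
Since (x[6], x[7]) = (x[0], x[1]) = (10, 13) (two consecutive terms determine the rest), the sequence is periodic with period 6.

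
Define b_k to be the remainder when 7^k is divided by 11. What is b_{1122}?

5

We have b_1 = 7,  b_2 = 5,  b_3 = 2,  b_4 = 3,  b_5 = 10,  b_6 = 4,  b_7 = 6,  b_8 = 9,  b_9 = 8,  b_{10} = 1,  b_{11} = 7.
Since b_{11} = b_1 = 7, the sequence is periodic with period 10.
So b_{1122} = b_{1 + ((1122-1) mod 10)} = b_2 = 5.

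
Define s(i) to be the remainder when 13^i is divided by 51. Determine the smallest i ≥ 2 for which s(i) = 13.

Computing terms: s(1) = 13; s(2) = 16; s(3) = 4; s(4) = 1; s(5) = 13.
Since s(5) = s(1) = 13, the sequence is periodic with period 4.
The value 13 next appears (with i ≥ 2) at s(5).

5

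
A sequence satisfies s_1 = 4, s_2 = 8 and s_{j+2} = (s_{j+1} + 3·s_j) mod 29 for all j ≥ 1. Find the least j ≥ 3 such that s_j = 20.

Listing terms: s_1 = 4,  s_2 = 8,  s_3 = 20,  s_4 = 15,  s_5 = 17,  s_6 = 4,  s_7 = 26,  s_8 = 9,  s_9 = 0,  s_{10} = 27,  s_{11} = 27,  s_{12} = 21,  s_{13} = 15,  s_{14} = 20,  s_{15} = 7,  s_{16} = 9,  s_{17} = 1,  s_{18} = 28,  s_{19} = 2,  s_{20} = 28,  s_{21} = 5,  s_{22} = 2,  s_{23} = 17,  s_{24} = 23,  s_{25} = 16,  s_{26} = 27,  s_{27} = 17,  s_{28} = 11,  s_{29} = 4,  s_{30} = 8.
Since (s_{29}, s_{30}) = (s_1, s_2) = (4, 8) (two consecutive terms determine the rest), the sequence is periodic with period 28.
The value 20 first appears (with j ≥ 3) at s_3.

3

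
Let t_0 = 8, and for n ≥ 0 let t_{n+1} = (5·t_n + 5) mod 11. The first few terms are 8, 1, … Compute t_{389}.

5

t_0 = 8,  t_1 = 1,  t_2 = 10,  t_3 = 0,  t_4 = 5,  t_5 = 8.
Since t_5 = t_0 = 8, the sequence is periodic with period 5.
(389 - 0) mod 5 = 4, so t_{389} = t_4 = 5.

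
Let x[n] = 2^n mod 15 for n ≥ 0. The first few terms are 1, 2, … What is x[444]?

1

Listing terms: x[0] = 1; x[1] = 2; x[2] = 4; x[3] = 8; x[4] = 1.
The sequence repeats with period 4.
(444 - 0) mod 4 = 0, so x[444] = x[0] = 1.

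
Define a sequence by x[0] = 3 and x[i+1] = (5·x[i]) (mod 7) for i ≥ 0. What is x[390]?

Listing terms: x[0] = 3,  x[1] = 1,  x[2] = 5,  x[3] = 4,  x[4] = 6,  x[5] = 2,  x[6] = 3.
The sequence repeats with period 6.
(390 - 0) mod 6 = 0, so x[390] = x[0] = 3.

3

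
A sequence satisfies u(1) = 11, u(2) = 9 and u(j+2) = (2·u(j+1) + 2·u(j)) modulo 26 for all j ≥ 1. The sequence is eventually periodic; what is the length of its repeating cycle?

12

u(1) = 11, u(2) = 9, u(3) = 14, u(4) = 20, u(5) = 16, u(6) = 20, u(7) = 20, u(8) = 2, u(9) = 18, u(10) = 14, u(11) = 12, u(12) = 0, u(13) = 24, u(14) = 22, u(15) = 14, u(16) = 20.
Since (u(15), u(16)) = (u(3), u(4)) = (14, 20) (two consecutive terms determine the rest), the sequence is eventually periodic: after a pre-period of length 2 it cycles with period 12.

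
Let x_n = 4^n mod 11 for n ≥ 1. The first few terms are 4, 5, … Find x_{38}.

x_1 = 4,  x_2 = 5,  x_3 = 9,  x_4 = 3,  x_5 = 1,  x_6 = 4.
The sequence repeats with period 5.
So x_{38} = x_{1 + ((38-1) mod 5)} = x_3 = 9.

9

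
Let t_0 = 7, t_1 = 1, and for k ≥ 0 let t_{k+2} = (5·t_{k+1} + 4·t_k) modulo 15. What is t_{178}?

We have t_0 = 7,  t_1 = 1,  t_2 = 3,  t_3 = 4,  t_4 = 2,  t_5 = 11,  t_6 = 3,  t_7 = 14,  t_8 = 7,  t_9 = 1.
The sequence repeats with period 8.
(178 - 0) mod 8 = 2, so t_{178} = t_2 = 3.

3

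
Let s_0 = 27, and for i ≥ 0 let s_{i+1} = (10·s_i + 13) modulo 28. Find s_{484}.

19

Computing terms: s_0 = 27, s_1 = 3, s_2 = 15, s_3 = 23, s_4 = 19, s_5 = 7, s_6 = 27.
Since s_6 = s_0 = 27, the sequence is periodic with period 6.
(484 - 0) mod 6 = 4, so s_{484} = s_4 = 19.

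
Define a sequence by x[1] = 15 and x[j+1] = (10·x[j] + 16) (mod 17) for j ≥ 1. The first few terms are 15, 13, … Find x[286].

9

We have x[1] = 15; x[2] = 13; x[3] = 10; x[4] = 14; x[5] = 3; x[6] = 12; x[7] = 0; x[8] = 16; x[9] = 6; x[10] = 8; x[11] = 11; x[12] = 7; x[13] = 1; x[14] = 9; x[15] = 4; x[16] = 5; x[17] = 15.
Since x[17] = x[1] = 15, the sequence is periodic with period 16.
So x[286] = x[1 + ((286-1) mod 16)] = x[14] = 9.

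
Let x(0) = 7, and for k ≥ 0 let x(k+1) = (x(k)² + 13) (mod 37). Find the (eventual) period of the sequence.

4

x(0) = 7, x(1) = 25, x(2) = 9, x(3) = 20, x(4) = 6, x(5) = 12, x(6) = 9.
Since x(6) = x(2) = 9, the sequence is eventually periodic: after a pre-period of length 2 it cycles with period 4.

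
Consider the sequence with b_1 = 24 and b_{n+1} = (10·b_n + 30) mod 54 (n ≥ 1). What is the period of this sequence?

Computing terms: b_1 = 24,  b_2 = 0,  b_3 = 30,  b_4 = 6,  b_5 = 36,  b_6 = 12,  b_7 = 42,  b_8 = 18,  b_9 = 48,  b_{10} = 24.
Since b_{10} = b_1 = 24, the sequence is periodic with period 9.

9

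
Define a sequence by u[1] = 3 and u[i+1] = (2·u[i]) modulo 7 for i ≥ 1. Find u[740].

Computing terms: u[1] = 3, u[2] = 6, u[3] = 5, u[4] = 3.
The sequence repeats with period 3.
So u[740] = u[1 + ((740-1) mod 3)] = u[2] = 6.

6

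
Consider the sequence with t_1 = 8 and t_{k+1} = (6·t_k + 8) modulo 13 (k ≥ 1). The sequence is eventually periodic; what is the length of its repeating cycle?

Computing terms: t_1 = 8; t_2 = 4; t_3 = 6; t_4 = 5; t_5 = 12; t_6 = 2; t_7 = 7; t_8 = 11; t_9 = 9; t_{10} = 10; t_{11} = 3; t_{12} = 0; t_{13} = 8.
Since t_{13} = t_1 = 8, the sequence is periodic with period 12.

12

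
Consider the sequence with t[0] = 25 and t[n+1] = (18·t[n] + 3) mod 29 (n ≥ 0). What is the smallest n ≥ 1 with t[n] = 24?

20

t[0] = 25, t[1] = 18, t[2] = 8, t[3] = 2, t[4] = 10, t[5] = 9, t[6] = 20, t[7] = 15, t[8] = 12, t[9] = 16, t[10] = 1, t[11] = 21, t[12] = 4, t[13] = 17, t[14] = 19, t[15] = 26, t[16] = 7, t[17] = 13, t[18] = 5, t[19] = 6, t[20] = 24, t[21] = 0, t[22] = 3, t[23] = 28, t[24] = 14, t[25] = 23, t[26] = 11, t[27] = 27, t[28] = 25.
The sequence repeats with period 28.
The value 24 first appears (with n ≥ 1) at t[20].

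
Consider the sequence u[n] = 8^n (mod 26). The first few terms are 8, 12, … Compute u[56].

Listing terms: u[1] = 8; u[2] = 12; u[3] = 18; u[4] = 14; u[5] = 8.
Since u[5] = u[1] = 8, the sequence is periodic with period 4.
(56 - 1) mod 4 = 3, so u[56] = u[4] = 14.

14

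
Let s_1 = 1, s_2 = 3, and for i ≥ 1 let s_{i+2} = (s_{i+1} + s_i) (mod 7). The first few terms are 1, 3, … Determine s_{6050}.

Listing terms: s_1 = 1,  s_2 = 3,  s_3 = 4,  s_4 = 0,  s_5 = 4,  s_6 = 4,  s_7 = 1,  s_8 = 5,  s_9 = 6,  s_{10} = 4,  s_{11} = 3,  s_{12} = 0,  s_{13} = 3,  s_{14} = 3,  s_{15} = 6,  s_{16} = 2,  s_{17} = 1,  s_{18} = 3.
Since (s_{17}, s_{18}) = (s_1, s_2) = (1, 3) (two consecutive terms determine the rest), the sequence is periodic with period 16.
(6050 - 1) mod 16 = 1, so s_{6050} = s_2 = 3.

3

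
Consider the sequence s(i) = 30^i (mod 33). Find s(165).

We have s(1) = 30,  s(2) = 9,  s(3) = 6,  s(4) = 15,  s(5) = 21,  s(6) = 3,  s(7) = 24,  s(8) = 27,  s(9) = 18,  s(10) = 12,  s(11) = 30.
The sequence repeats with period 10.
So s(165) = s(1 + ((165-1) mod 10)) = s(5) = 21.

21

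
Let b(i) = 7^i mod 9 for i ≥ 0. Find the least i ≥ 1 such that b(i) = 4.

We have b(0) = 1, b(1) = 7, b(2) = 4, b(3) = 1.
The sequence repeats with period 3.
The value 4 first appears (with i ≥ 1) at b(2).

2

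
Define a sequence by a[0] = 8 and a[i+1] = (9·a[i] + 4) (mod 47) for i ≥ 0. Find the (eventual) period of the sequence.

23

a[0] = 8,  a[1] = 29,  a[2] = 30,  a[3] = 39,  a[4] = 26,  a[5] = 3,  a[6] = 31,  a[7] = 1,  a[8] = 13,  a[9] = 27,  a[10] = 12,  a[11] = 18,  a[12] = 25,  a[13] = 41,  a[14] = 44,  a[15] = 24,  a[16] = 32,  a[17] = 10,  a[18] = 0,  a[19] = 4,  a[20] = 40,  a[21] = 35,  a[22] = 37,  a[23] = 8.
The sequence repeats with period 23.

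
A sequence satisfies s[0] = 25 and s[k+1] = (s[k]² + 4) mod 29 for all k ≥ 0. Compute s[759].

4

Computing terms: s[0] = 25, s[1] = 20, s[2] = 27, s[3] = 8, s[4] = 10, s[5] = 17, s[6] = 3, s[7] = 13, s[8] = 28, s[9] = 5, s[10] = 0, s[11] = 4, s[12] = 20.
Since s[12] = s[1] = 20, the sequence is eventually periodic: after a pre-period of length 1 it cycles with period 11.
For k ≥ 1, s[k] depends only on (k - 1) mod 11. (759 - 1) mod 11 = 10, so s[759] = s[11] = 4.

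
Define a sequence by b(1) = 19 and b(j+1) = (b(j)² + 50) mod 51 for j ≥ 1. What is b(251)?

8

Computing terms: b(1) = 19,  b(2) = 3,  b(3) = 8,  b(4) = 12,  b(5) = 41,  b(6) = 48,  b(7) = 8.
Since b(7) = b(3) = 8, the sequence is eventually periodic: after a pre-period of length 2 it cycles with period 4.
For j ≥ 3, b(j) depends only on (j - 3) mod 4. (251 - 3) mod 4 = 0, so b(251) = b(3) = 8.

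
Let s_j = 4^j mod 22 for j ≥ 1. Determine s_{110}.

12

Computing terms: s_1 = 4, s_2 = 16, s_3 = 20, s_4 = 14, s_5 = 12, s_6 = 4.
The sequence repeats with period 5.
So s_{110} = s_{1 + ((110-1) mod 5)} = s_5 = 12.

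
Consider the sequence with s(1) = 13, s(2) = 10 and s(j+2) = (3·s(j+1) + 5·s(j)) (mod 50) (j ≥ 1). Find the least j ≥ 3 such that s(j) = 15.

Computing terms: s(1) = 13, s(2) = 10, s(3) = 45, s(4) = 35, s(5) = 30, s(6) = 15, s(7) = 45, s(8) = 10, s(9) = 5, s(10) = 15, s(11) = 20, s(12) = 35, s(13) = 5, s(14) = 40, s(15) = 45, s(16) = 35.
Since (s(15), s(16)) = (s(3), s(4)) = (45, 35) (two consecutive terms determine the rest), the sequence is eventually periodic: after a pre-period of length 2 it cycles with period 12.
The value 15 first appears (with j ≥ 3) at s(6).

6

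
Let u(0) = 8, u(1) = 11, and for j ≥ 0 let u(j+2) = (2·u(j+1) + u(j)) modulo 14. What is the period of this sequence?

6

We have u(0) = 8,  u(1) = 11,  u(2) = 2,  u(3) = 1,  u(4) = 4,  u(5) = 9,  u(6) = 8,  u(7) = 11.
Since (u(6), u(7)) = (u(0), u(1)) = (8, 11) (two consecutive terms determine the rest), the sequence is periodic with period 6.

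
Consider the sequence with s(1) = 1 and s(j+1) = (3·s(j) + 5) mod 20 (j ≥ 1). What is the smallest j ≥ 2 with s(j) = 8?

Computing terms: s(1) = 1,  s(2) = 8,  s(3) = 9,  s(4) = 12,  s(5) = 1.
The sequence repeats with period 4.
The value 8 first appears (with j ≥ 2) at s(2).

2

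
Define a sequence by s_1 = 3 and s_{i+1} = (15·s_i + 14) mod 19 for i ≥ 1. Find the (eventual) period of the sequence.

18

Listing terms: s_1 = 3; s_2 = 2; s_3 = 6; s_4 = 9; s_5 = 16; s_6 = 7; s_7 = 5; s_8 = 13; s_9 = 0; s_{10} = 14; s_{11} = 15; s_{12} = 11; s_{13} = 8; s_{14} = 1; s_{15} = 10; s_{16} = 12; s_{17} = 4; s_{18} = 17; s_{19} = 3.
The sequence repeats with period 18.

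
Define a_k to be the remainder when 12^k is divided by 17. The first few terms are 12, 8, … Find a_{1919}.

We have a_1 = 12,  a_2 = 8,  a_3 = 11,  a_4 = 13,  a_5 = 3,  a_6 = 2,  a_7 = 7,  a_8 = 16,  a_9 = 5,  a_{10} = 9,  a_{11} = 6,  a_{12} = 4,  a_{13} = 14,  a_{14} = 15,  a_{15} = 10,  a_{16} = 1,  a_{17} = 12.
The sequence repeats with period 16.
(1919 - 1) mod 16 = 14, so a_{1919} = a_{15} = 10.

10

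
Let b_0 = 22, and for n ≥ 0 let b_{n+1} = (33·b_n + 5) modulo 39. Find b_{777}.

2

We have b_0 = 22,  b_1 = 29,  b_2 = 26,  b_3 = 5,  b_4 = 14,  b_5 = 38,  b_6 = 11,  b_7 = 17,  b_8 = 20,  b_9 = 2,  b_{10} = 32,  b_{11} = 8,  b_{12} = 35,  b_{13} = 29.
Since b_{13} = b_1 = 29, the sequence is eventually periodic: after a pre-period of length 1 it cycles with period 12.
For n ≥ 1, b_n depends only on (n - 1) mod 12. (777 - 1) mod 12 = 8, so b_{777} = b_9 = 2.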